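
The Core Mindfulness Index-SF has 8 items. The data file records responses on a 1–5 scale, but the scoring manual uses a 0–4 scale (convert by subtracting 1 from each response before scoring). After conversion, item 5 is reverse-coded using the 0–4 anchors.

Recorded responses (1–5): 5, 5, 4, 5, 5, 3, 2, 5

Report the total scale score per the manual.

Convert to 0–4: 4, 4, 3, 4, 4, 2, 1, 4
Reverse-coded (on a 0–4 scale, reversed = 4 − raw):
  item 5: 4 − 4 = 0
Scored: 4, 4, 3, 4, 0, 2, 1, 4
Total = 22

22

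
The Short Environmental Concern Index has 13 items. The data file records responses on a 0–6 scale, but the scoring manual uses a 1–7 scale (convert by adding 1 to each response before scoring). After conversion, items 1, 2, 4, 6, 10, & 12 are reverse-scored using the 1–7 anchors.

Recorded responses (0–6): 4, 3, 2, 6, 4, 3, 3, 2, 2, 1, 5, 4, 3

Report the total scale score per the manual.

49

Convert to 1–7: 5, 4, 3, 7, 5, 4, 4, 3, 3, 2, 6, 5, 4
Reverse-coded (reversed = (1+7) − raw = 8 − raw):
  item 1: 8 − 5 = 3
  item 2: 8 − 4 = 4
  item 4: 8 − 7 = 1
  item 6: 8 − 4 = 4
  item 10: 8 − 2 = 6
  item 12: 8 − 5 = 3
Scored: 3, 4, 3, 1, 5, 4, 4, 3, 3, 6, 6, 3, 4
Total = 49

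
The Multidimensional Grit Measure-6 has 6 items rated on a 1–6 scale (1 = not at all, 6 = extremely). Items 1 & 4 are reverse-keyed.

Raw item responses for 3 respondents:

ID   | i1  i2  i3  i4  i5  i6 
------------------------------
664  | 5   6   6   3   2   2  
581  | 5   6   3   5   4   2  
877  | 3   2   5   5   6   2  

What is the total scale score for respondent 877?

Respondent 877 raw: 3, 2, 5, 5, 6, 2.
Reverse-coded (on a 1–6 scale, reversed = 7 − raw):
  item 1: 7 − 3 = 4
  item 2: 2
  item 3: 5
  item 4: 7 − 5 = 2
  item 5: 6
  item 6: 2
Sum = 4 + 2 + 5 + 2 + 6 + 2 = 21

21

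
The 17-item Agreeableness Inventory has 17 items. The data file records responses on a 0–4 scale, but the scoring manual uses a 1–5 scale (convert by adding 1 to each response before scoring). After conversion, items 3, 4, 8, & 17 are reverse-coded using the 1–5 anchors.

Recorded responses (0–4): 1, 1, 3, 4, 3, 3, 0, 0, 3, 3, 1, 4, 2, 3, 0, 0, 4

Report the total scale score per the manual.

Convert to 1–5: 2, 2, 4, 5, 4, 4, 1, 1, 4, 4, 2, 5, 3, 4, 1, 1, 5
Reverse-coded (reverse-coded value = 6 − response):
  item 3: 6 − 4 = 2
  item 4: 6 − 5 = 1
  item 8: 6 − 1 = 5
  item 17: 6 − 5 = 1
Scored: 2, 2, 2, 1, 4, 4, 1, 5, 4, 4, 2, 5, 3, 4, 1, 1, 1
Total = 46

46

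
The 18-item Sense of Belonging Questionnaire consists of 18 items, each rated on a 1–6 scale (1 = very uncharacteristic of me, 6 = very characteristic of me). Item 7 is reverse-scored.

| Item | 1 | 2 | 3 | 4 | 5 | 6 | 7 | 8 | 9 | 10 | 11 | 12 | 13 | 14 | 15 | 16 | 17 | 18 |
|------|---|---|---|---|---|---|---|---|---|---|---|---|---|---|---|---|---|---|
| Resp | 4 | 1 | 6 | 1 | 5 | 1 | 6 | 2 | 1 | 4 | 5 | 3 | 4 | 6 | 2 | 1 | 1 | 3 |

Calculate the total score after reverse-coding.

51

Raw sum = 56. Reverse-scored items: 7; their raw sum = 6.
Each reversal replaces raw with 7 − raw, changing the total by 7 − 2·raw per item.
Total = 56 + 1·7 − 2·6 = 56 + 7 − 12 = 51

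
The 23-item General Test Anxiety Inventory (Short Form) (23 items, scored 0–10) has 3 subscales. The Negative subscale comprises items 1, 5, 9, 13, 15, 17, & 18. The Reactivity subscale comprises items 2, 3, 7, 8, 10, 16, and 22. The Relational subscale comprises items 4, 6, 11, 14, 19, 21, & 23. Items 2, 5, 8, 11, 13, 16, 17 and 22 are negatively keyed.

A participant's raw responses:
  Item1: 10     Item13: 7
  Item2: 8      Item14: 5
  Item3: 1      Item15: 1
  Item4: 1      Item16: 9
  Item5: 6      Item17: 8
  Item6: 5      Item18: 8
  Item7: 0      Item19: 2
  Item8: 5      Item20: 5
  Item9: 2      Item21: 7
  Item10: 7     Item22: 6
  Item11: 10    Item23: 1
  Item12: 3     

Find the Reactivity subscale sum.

20

Reactivity items: 2, 3, 7, 8, 10, 16, 22.
Of these, items 2, 8, 16, & 22 are negatively keyed; on a 0–10 scale, reversed = 10 − raw.
  item 2: 10 − 8 = 2
  item 3: 1
  item 7: 0
  item 8: 10 − 5 = 5
  item 10: 7
  item 16: 10 − 9 = 1
  item 22: 10 − 6 = 4
Sum = 2 + 1 + 0 + 5 + 7 + 1 + 4 = 20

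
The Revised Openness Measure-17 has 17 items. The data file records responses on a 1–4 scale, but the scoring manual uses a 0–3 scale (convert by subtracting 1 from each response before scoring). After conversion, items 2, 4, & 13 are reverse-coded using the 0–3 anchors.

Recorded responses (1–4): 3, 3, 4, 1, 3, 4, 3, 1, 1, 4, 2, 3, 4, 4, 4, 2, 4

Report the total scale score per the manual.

32

Convert to 0–3: 2, 2, 3, 0, 2, 3, 2, 0, 0, 3, 1, 2, 3, 3, 3, 1, 3
Reverse-coded (reversed = (0+3) − raw = 3 − raw):
  item 2: 3 − 2 = 1
  item 4: 3 − 0 = 3
  item 13: 3 − 3 = 0
Scored: 2, 1, 3, 3, 2, 3, 2, 0, 0, 3, 1, 2, 0, 3, 3, 1, 3
Total = 32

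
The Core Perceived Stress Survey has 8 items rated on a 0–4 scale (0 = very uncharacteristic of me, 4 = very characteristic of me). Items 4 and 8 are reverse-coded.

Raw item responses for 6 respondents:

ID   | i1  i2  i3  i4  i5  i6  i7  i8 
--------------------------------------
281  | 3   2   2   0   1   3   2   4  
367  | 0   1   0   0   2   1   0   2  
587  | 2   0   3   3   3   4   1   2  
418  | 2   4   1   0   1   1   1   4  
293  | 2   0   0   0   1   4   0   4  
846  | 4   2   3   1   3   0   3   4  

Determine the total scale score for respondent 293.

11

Respondent 293 raw: 2, 0, 0, 0, 1, 4, 0, 4.
Reverse-coded (reverse-coded value = 4 − response):
  item 1: 2
  item 2: 0
  item 3: 0
  item 4: 4 − 0 = 4
  item 5: 1
  item 6: 4
  item 7: 0
  item 8: 4 − 4 = 0
Sum = 2 + 0 + 0 + 4 + 1 + 4 + 0 + 0 = 11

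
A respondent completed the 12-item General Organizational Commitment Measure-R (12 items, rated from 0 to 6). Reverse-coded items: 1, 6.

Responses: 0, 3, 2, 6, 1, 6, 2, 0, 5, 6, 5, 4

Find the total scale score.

40

Raw sum = 40. Reverse-coded items: 1, 6; their raw sum = 6.
Each reversal replaces raw with 6 − raw, changing the total by 6 − 2·raw per item.
Total = 40 + 2·6 − 2·6 = 40 + 12 − 12 = 40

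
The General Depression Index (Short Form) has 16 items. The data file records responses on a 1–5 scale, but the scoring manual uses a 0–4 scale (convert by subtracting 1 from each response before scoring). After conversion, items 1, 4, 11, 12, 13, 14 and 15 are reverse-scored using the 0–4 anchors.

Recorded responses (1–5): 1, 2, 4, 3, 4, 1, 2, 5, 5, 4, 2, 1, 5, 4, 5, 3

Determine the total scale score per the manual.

Convert to 0–4: 0, 1, 3, 2, 3, 0, 1, 4, 4, 3, 1, 0, 4, 3, 4, 2
Reverse-coded (reversed = (0+4) − raw = 4 − raw):
  item 1: 4 − 0 = 4
  item 4: 4 − 2 = 2
  item 11: 4 − 1 = 3
  item 12: 4 − 0 = 4
  item 13: 4 − 4 = 0
  item 14: 4 − 3 = 1
  item 15: 4 − 4 = 0
Scored: 4, 1, 3, 2, 3, 0, 1, 4, 4, 3, 3, 4, 0, 1, 0, 2
Total = 35

35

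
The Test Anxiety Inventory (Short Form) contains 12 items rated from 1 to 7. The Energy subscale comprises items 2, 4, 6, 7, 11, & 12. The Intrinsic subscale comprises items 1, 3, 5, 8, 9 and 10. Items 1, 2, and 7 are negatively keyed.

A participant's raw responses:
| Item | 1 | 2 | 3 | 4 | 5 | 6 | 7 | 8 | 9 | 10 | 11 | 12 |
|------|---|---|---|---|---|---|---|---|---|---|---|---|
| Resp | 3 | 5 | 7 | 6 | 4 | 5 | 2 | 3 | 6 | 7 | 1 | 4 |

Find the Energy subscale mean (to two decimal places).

Energy items: 2, 4, 6, 7, 11, 12.
Of these, items 2 & 7 are negatively keyed; reverse-coded value = 8 − response.
  item 2: 8 − 5 = 3
  item 4: 6
  item 6: 5
  item 7: 8 − 2 = 6
  item 11: 1
  item 12: 4
Sum = 3 + 6 + 5 + 6 + 1 + 4 = 25
Mean = 25 / 6 = 4.17

4.17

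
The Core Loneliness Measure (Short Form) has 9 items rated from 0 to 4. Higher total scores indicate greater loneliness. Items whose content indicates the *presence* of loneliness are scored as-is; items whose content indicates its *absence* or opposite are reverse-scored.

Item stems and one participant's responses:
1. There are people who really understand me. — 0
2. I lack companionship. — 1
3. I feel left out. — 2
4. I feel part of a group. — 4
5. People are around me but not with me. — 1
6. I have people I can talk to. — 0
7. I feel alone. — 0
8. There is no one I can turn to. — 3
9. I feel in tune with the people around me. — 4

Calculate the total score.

Items 1, 4, 6, 9 describe the absence/opposite of loneliness → reverse-score.
on a 0–4 scale, reversed = 4 − raw.
  item 1: 4 − 0 = 4
  item 2: 1
  item 3: 2
  item 4: 4 − 4 = 0
  item 5: 1
  item 6: 4 − 0 = 4
  item 7: 0
  item 8: 3
  item 9: 4 − 4 = 0
Total = 4 + 1 + 2 + 0 + 1 + 4 + 0 + 3 + 0 = 15

15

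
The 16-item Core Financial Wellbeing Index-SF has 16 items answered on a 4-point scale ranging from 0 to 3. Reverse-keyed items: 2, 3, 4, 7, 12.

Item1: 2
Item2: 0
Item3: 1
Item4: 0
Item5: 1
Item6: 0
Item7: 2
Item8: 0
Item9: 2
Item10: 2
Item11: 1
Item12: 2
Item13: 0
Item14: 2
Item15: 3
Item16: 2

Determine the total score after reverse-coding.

25

Raw sum = 20. Reverse-keyed items: 2, 3, 4, 7, 12; their raw sum = 5.
Each reversal replaces raw with 3 − raw, changing the total by 3 − 2·raw per item.
Total = 20 + 5·3 − 2·5 = 20 + 15 − 10 = 25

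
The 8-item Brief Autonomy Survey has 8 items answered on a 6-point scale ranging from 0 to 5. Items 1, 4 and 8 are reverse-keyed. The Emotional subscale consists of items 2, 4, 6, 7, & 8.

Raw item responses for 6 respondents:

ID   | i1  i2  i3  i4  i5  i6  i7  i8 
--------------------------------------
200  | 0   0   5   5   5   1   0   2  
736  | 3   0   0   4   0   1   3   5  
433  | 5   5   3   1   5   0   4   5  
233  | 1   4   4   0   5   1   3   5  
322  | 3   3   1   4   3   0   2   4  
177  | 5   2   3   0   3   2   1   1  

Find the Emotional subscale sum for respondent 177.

Respondent 177 raw: 5, 2, 3, 0, 3, 2, 1, 1.
Emotional items: 2, 4, 6, 7, 8.
Reverse-coded (reverse-coded value = 5 − response):
  item 2: 2
  item 4: 5 − 0 = 5
  item 6: 2
  item 7: 1
  item 8: 5 − 1 = 4
Sum = 2 + 5 + 2 + 1 + 4 = 14

14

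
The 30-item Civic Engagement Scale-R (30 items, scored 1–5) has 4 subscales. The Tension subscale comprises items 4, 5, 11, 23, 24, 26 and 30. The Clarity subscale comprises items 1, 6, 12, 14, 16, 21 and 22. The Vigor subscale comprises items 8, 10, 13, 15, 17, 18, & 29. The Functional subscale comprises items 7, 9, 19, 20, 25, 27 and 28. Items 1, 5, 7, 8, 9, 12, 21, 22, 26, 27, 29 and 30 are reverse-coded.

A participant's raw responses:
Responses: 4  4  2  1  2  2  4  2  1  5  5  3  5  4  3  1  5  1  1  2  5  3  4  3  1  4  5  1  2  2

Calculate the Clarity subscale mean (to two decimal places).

Clarity items: 1, 6, 12, 14, 16, 21, 22.
Of these, items 1, 12, 21 and 22 are reverse-coded; on a 1–5 scale, reversed = 6 − raw.
  item 1: 6 − 4 = 2
  item 6: 2
  item 12: 6 − 3 = 3
  item 14: 4
  item 16: 1
  item 21: 6 − 5 = 1
  item 22: 6 − 3 = 3
Sum = 2 + 2 + 3 + 4 + 1 + 1 + 3 = 16
Mean = 16 / 7 = 2.29

2.29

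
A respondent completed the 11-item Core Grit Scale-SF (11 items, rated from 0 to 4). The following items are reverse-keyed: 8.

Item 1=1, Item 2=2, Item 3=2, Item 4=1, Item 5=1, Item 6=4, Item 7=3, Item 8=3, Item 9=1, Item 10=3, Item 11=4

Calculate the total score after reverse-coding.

23

Raw sum = 25. Reverse-keyed items: 8; their raw sum = 3.
Each reversal replaces raw with 4 − raw, changing the total by 4 − 2·raw per item.
Total = 25 + 1·4 − 2·3 = 25 + 4 − 6 = 23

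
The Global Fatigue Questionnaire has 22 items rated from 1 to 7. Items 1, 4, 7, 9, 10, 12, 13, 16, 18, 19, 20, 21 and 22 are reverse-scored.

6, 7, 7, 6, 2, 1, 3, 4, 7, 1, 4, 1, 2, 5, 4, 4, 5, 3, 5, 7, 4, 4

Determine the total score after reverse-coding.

Raw sum = 92. Reverse-scored items: 1, 4, 7, 9, 10, 12, 13, 16, 18, 19, 20, 21, 22; their raw sum = 53.
Each reversal replaces raw with 8 − raw, changing the total by 8 − 2·raw per item.
Total = 92 + 13·8 − 2·53 = 92 + 104 − 106 = 90

90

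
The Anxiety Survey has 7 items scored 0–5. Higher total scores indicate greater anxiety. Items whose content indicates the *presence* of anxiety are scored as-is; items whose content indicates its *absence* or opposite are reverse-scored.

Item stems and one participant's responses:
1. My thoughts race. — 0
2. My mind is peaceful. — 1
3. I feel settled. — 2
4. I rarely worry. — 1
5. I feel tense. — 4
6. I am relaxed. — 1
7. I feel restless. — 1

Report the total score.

Items 2, 3, 4, 6 describe the absence/opposite of anxiety → reverse-score.
reverse-coded value = 5 − response.
  item 1: 0
  item 2: 5 − 1 = 4
  item 3: 5 − 2 = 3
  item 4: 5 − 1 = 4
  item 5: 4
  item 6: 5 − 1 = 4
  item 7: 1
Total = 0 + 4 + 3 + 4 + 4 + 4 + 1 = 20

20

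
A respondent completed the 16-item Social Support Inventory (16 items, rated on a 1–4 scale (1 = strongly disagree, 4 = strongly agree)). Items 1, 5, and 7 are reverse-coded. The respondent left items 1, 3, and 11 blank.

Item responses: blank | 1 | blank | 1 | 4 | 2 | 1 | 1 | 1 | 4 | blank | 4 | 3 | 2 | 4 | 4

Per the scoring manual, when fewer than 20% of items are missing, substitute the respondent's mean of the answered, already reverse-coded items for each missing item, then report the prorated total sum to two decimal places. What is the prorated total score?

39.38

Reverse-coded (reversed = (1+4) − raw = 5 − raw):
  item 5: 5 − 4 = 1
  item 7: 5 − 1 = 4
Completed scored items (13 of 16): 1, 1, 1, 2, 4, 1, 1, 4, 4, 3, 2, 4, 4; sum = 32.
Person mean = 32 / 13 ≈ 2.4615
Prorated total = (32 / 13) × 16 = 39.38 (to 2 dp)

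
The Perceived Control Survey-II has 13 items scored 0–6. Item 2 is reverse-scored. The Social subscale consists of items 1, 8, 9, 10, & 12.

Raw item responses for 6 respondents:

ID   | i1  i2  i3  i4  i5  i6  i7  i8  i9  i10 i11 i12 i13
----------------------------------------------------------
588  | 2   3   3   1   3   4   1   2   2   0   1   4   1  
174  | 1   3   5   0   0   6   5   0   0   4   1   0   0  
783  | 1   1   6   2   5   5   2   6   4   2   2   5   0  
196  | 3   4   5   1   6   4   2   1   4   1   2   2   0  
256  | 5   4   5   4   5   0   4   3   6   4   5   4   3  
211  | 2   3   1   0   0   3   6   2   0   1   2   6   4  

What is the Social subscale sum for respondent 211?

Respondent 211 raw: 2, 3, 1, 0, 0, 3, 6, 2, 0, 1, 2, 6, 4.
Social items: 1, 8, 9, 10, 12.
Reverse-coded (reverse-coded value = 6 − response):
  item 1: 2
  item 8: 2
  item 9: 0
  item 10: 1
  item 12: 6
Sum = 2 + 2 + 0 + 1 + 6 = 11

11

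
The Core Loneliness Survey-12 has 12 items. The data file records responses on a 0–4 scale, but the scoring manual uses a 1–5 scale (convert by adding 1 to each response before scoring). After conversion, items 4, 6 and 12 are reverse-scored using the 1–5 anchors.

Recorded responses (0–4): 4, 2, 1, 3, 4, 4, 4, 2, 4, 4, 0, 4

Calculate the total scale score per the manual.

38

Convert to 1–5: 5, 3, 2, 4, 5, 5, 5, 3, 5, 5, 1, 5
Reverse-coded (on a 1–5 scale, reversed = 6 − raw):
  item 4: 6 − 4 = 2
  item 6: 6 − 5 = 1
  item 12: 6 − 5 = 1
Scored: 5, 3, 2, 2, 5, 1, 5, 3, 5, 5, 1, 1
Total = 38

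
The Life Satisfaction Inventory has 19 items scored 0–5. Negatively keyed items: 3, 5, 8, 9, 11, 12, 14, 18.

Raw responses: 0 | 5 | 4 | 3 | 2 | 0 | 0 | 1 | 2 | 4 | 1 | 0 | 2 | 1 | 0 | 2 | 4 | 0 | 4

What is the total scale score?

Negatively keyed items use 5 − raw:
  item 3: 5 − 4 = 1
  item 5: 5 − 2 = 3
  item 8: 5 − 1 = 4
  item 9: 5 − 2 = 3
  item 11: 5 − 1 = 4
  item 12: 5 − 0 = 5
  item 14: 5 − 1 = 4
  item 18: 5 − 0 = 5
Scored responses: 0, 5, 1, 3, 3, 0, 0, 4, 3, 4, 4, 5, 2, 4, 0, 2, 4, 5, 4
Total = 0 + 5 + 1 + 3 + 3 + 0 + 0 + 4 + 3 + 4 + 4 + 5 + 2 + 4 + 0 + 2 + 4 + 5 + 4 = 53

53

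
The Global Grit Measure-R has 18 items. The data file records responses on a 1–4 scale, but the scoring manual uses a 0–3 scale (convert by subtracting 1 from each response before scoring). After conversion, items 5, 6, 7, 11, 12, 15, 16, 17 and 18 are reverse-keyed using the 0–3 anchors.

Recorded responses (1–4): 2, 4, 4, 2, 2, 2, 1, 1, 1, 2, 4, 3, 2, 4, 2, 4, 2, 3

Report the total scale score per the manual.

Convert to 0–3: 1, 3, 3, 1, 1, 1, 0, 0, 0, 1, 3, 2, 1, 3, 1, 3, 1, 2
Reverse-coded (reversed = (0+3) − raw = 3 − raw):
  item 5: 3 − 1 = 2
  item 6: 3 − 1 = 2
  item 7: 3 − 0 = 3
  item 11: 3 − 3 = 0
  item 12: 3 − 2 = 1
  item 15: 3 − 1 = 2
  item 16: 3 − 3 = 0
  item 17: 3 − 1 = 2
  item 18: 3 − 2 = 1
Scored: 1, 3, 3, 1, 2, 2, 3, 0, 0, 1, 0, 1, 1, 3, 2, 0, 2, 1
Total = 26

26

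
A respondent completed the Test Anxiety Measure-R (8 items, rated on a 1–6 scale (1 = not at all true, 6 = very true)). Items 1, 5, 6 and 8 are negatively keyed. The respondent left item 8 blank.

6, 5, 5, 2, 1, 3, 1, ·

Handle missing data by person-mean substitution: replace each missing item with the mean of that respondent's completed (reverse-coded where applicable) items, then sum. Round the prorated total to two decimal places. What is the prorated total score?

Reverse-coded (reversed = (1+6) − raw = 7 − raw):
  item 1: 7 − 6 = 1
  item 5: 7 − 1 = 6
  item 6: 7 − 3 = 4
Completed scored items (7 of 8): 1, 5, 5, 2, 6, 4, 1; sum = 24.
Person mean = 24 / 7 ≈ 3.4286
Prorated total = (24 / 7) × 8 = 27.43 (to 2 dp)

27.43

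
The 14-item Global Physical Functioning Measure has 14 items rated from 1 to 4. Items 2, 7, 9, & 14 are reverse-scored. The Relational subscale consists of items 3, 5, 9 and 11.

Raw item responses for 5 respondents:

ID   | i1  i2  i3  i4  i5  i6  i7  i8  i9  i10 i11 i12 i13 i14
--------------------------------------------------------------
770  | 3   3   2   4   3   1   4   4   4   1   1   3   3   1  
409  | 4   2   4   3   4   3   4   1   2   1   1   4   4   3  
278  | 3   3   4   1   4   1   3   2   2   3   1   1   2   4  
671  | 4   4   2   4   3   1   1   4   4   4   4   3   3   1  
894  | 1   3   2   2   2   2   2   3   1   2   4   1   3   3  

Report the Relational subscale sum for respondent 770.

7

Respondent 770 raw: 3, 3, 2, 4, 3, 1, 4, 4, 4, 1, 1, 3, 3, 1.
Relational items: 3, 5, 9, 11.
Reverse-coded (reversed = (1+4) − raw = 5 − raw):
  item 3: 2
  item 5: 3
  item 9: 5 − 4 = 1
  item 11: 1
Sum = 2 + 3 + 1 + 1 = 7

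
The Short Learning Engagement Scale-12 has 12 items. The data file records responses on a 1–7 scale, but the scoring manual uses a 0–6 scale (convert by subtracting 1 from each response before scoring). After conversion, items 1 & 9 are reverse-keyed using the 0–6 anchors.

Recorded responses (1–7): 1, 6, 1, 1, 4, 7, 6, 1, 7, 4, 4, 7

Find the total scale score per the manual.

Convert to 0–6: 0, 5, 0, 0, 3, 6, 5, 0, 6, 3, 3, 6
Reverse-coded (reversed = (0+6) − raw = 6 − raw):
  item 1: 6 − 0 = 6
  item 9: 6 − 6 = 0
Scored: 6, 5, 0, 0, 3, 6, 5, 0, 0, 3, 3, 6
Total = 37

37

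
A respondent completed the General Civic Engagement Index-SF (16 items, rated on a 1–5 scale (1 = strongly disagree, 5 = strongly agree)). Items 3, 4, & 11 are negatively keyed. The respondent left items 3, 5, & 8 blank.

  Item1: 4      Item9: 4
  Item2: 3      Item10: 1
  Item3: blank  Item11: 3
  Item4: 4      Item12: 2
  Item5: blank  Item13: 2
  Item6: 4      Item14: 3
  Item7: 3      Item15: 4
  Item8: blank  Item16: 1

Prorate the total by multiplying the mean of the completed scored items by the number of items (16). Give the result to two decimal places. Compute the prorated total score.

Reverse-coded (reversed = (1+5) − raw = 6 − raw):
  item 4: 6 − 4 = 2
  item 11: 6 − 3 = 3
Completed scored items (13 of 16): 4, 3, 2, 4, 3, 4, 1, 3, 2, 2, 3, 4, 1; sum = 36.
Person mean = 36 / 13 ≈ 2.7692
Prorated total = (36 / 13) × 16 = 44.31 (to 2 dp)

44.31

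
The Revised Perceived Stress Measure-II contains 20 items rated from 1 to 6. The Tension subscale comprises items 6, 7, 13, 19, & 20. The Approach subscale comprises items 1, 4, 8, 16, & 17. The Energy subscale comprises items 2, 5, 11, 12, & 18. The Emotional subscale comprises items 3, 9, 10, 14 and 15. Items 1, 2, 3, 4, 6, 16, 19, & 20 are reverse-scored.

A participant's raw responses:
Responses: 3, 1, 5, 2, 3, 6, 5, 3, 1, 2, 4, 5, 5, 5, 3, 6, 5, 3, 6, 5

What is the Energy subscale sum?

21

Energy items: 2, 5, 11, 12, 18.
Of these, item 2 is reverse-scored; reverse-coded value = 7 − response.
  item 2: 7 − 1 = 6
  item 5: 3
  item 11: 4
  item 12: 5
  item 18: 3
Sum = 6 + 3 + 4 + 5 + 3 = 21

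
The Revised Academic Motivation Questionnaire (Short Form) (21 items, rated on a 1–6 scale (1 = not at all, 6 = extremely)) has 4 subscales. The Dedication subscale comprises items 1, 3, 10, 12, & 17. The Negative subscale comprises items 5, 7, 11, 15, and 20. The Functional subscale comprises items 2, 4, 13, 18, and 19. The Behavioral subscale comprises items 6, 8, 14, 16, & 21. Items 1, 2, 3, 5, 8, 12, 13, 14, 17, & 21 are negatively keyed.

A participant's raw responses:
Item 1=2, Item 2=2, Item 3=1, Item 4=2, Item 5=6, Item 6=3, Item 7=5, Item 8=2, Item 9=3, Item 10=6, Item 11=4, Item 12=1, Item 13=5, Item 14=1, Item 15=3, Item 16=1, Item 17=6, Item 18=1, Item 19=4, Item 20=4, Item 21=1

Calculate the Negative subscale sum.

Negative items: 5, 7, 11, 15, 20.
Of these, item 5 is negatively keyed; reverse-coded value = 7 − response.
  item 5: 7 − 6 = 1
  item 7: 5
  item 11: 4
  item 15: 3
  item 20: 4
Sum = 1 + 5 + 4 + 3 + 4 = 17

17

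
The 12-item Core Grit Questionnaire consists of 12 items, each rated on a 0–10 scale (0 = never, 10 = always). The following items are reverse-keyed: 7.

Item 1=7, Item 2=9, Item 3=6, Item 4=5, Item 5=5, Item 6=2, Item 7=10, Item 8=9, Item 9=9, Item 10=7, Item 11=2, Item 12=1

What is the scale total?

62

Apply reverse scoring (on a 0–10 scale, reversed = 10 − raw):
  item 7: 10 − 10 = 0
Scored items: 7, 9, 6, 5, 5, 2, 0, 9, 9, 7, 2, 1
Total = 7 + 9 + 6 + 5 + 5 + 2 + 0 + 9 + 9 + 7 + 2 + 1 = 62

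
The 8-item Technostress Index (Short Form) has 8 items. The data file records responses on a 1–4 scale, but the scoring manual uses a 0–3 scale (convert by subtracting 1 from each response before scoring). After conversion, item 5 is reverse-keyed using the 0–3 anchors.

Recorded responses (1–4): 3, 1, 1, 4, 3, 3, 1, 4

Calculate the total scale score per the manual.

Convert to 0–3: 2, 0, 0, 3, 2, 2, 0, 3
Reverse-coded (on a 0–3 scale, reversed = 3 − raw):
  item 5: 3 − 2 = 1
Scored: 2, 0, 0, 3, 1, 2, 0, 3
Total = 11

11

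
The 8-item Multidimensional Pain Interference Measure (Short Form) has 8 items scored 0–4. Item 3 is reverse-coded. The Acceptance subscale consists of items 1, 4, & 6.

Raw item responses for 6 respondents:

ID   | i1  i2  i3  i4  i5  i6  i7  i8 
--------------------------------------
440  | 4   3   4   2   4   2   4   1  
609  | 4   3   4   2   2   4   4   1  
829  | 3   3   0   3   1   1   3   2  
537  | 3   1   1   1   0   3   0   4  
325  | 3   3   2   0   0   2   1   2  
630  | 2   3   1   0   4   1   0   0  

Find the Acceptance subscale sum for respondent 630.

Respondent 630 raw: 2, 3, 1, 0, 4, 1, 0, 0.
Acceptance items: 1, 4, 6.
Reverse-coded (reversed = (0+4) − raw = 4 − raw):
  item 1: 2
  item 4: 0
  item 6: 1
Sum = 2 + 0 + 1 = 3

3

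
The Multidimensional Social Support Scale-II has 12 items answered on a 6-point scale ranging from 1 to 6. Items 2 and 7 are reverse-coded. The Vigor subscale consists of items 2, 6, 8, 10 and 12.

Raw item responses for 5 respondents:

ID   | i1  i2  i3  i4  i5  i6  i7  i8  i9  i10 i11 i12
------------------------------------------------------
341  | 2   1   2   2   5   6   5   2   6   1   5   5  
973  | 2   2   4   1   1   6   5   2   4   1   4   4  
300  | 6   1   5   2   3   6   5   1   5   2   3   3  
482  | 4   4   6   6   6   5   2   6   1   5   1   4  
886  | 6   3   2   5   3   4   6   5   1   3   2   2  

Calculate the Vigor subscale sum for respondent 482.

Respondent 482 raw: 4, 4, 6, 6, 6, 5, 2, 6, 1, 5, 1, 4.
Vigor items: 2, 6, 8, 10, 12.
Reverse-coded (on a 1–6 scale, reversed = 7 − raw):
  item 2: 7 − 4 = 3
  item 6: 5
  item 8: 6
  item 10: 5
  item 12: 4
Sum = 3 + 5 + 6 + 5 + 4 = 23

23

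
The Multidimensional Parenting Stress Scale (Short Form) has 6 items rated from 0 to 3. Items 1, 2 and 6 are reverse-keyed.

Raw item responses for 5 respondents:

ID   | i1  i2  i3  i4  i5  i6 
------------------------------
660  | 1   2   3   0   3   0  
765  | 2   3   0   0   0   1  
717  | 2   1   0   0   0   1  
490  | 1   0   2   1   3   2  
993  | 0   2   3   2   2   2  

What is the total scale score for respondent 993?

12

Respondent 993 raw: 0, 2, 3, 2, 2, 2.
Reverse-coded (reverse-coded value = 3 − response):
  item 1: 3 − 0 = 3
  item 2: 3 − 2 = 1
  item 3: 3
  item 4: 2
  item 5: 2
  item 6: 3 − 2 = 1
Sum = 3 + 1 + 3 + 2 + 2 + 1 = 12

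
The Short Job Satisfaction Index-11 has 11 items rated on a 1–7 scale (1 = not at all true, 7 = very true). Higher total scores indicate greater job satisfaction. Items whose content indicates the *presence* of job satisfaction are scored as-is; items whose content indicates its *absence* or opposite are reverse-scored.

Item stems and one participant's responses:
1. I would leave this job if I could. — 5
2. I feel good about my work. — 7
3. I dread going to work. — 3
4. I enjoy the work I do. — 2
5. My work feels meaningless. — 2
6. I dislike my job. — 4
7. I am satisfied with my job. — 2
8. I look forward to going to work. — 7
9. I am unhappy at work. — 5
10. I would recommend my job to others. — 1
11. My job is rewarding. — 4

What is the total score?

44

Items 1, 3, 5, 6, 9 describe the absence/opposite of job satisfaction → reverse-score.
reverse-coded value = 8 − response.
  item 1: 8 − 5 = 3
  item 2: 7
  item 3: 8 − 3 = 5
  item 4: 2
  item 5: 8 − 2 = 6
  item 6: 8 − 4 = 4
  item 7: 2
  item 8: 7
  item 9: 8 − 5 = 3
  item 10: 1
  item 11: 4
Total = 3 + 7 + 5 + 2 + 6 + 4 + 2 + 7 + 3 + 1 + 4 = 44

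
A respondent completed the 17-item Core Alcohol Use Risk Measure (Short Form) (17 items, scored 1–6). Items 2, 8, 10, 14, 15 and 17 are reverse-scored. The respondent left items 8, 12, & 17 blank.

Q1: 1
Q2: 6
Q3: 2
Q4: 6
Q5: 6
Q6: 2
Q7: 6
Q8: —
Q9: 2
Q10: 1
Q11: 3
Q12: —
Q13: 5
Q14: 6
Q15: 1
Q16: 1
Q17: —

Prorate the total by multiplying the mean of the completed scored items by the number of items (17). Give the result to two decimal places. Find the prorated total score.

58.29

Reverse-coded (on a 1–6 scale, reversed = 7 − raw):
  item 2: 7 − 6 = 1
  item 10: 7 − 1 = 6
  item 14: 7 − 6 = 1
  item 15: 7 − 1 = 6
Completed scored items (14 of 17): 1, 1, 2, 6, 6, 2, 6, 2, 6, 3, 5, 1, 6, 1; sum = 48.
Person mean = 48 / 14 ≈ 3.4286
Prorated total = (48 / 14) × 17 = 58.29 (to 2 dp)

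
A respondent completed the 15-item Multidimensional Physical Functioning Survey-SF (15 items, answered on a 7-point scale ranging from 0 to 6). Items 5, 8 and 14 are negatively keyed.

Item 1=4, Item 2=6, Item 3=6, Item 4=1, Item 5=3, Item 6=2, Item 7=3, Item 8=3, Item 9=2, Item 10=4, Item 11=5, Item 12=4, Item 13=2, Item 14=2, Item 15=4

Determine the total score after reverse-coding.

53

Raw sum = 51. Negatively keyed items: 5, 8, 14; their raw sum = 8.
Each reversal replaces raw with 6 − raw, changing the total by 6 − 2·raw per item.
Total = 51 + 3·6 − 2·8 = 51 + 18 − 16 = 53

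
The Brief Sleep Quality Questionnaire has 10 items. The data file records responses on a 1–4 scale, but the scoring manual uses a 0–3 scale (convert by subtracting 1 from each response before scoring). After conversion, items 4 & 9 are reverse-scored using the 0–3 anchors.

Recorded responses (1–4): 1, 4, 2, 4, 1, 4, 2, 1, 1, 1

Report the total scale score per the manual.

11

Convert to 0–3: 0, 3, 1, 3, 0, 3, 1, 0, 0, 0
Reverse-coded (on a 0–3 scale, reversed = 3 − raw):
  item 4: 3 − 3 = 0
  item 9: 3 − 0 = 3
Scored: 0, 3, 1, 0, 0, 3, 1, 0, 3, 0
Total = 11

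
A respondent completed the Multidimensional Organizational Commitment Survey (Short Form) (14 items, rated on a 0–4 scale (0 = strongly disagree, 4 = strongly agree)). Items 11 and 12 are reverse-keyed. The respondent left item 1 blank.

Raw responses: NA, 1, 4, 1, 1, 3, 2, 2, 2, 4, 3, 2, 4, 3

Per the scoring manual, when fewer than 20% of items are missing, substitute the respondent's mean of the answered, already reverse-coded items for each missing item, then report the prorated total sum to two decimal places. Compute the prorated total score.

32.31

Reverse-coded (reverse-coded value = 4 − response):
  item 11: 4 − 3 = 1
  item 12: 4 − 2 = 2
Completed scored items (13 of 14): 1, 4, 1, 1, 3, 2, 2, 2, 4, 1, 2, 4, 3; sum = 30.
Person mean = 30 / 13 ≈ 2.3077
Prorated total = (30 / 13) × 14 = 32.31 (to 2 dp)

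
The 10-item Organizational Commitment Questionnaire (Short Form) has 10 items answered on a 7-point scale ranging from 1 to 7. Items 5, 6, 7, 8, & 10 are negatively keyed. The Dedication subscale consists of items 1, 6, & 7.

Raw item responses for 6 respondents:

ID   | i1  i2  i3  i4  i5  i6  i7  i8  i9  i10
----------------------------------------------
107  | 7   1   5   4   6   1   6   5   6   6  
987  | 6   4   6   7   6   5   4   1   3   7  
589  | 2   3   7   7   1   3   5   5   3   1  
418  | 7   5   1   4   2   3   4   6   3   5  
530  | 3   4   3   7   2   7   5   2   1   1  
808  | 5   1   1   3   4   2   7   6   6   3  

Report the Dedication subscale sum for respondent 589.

10

Respondent 589 raw: 2, 3, 7, 7, 1, 3, 5, 5, 3, 1.
Dedication items: 1, 6, 7.
Reverse-coded (reversed = (1+7) − raw = 8 − raw):
  item 1: 2
  item 6: 8 − 3 = 5
  item 7: 8 − 5 = 3
Sum = 2 + 5 + 3 = 10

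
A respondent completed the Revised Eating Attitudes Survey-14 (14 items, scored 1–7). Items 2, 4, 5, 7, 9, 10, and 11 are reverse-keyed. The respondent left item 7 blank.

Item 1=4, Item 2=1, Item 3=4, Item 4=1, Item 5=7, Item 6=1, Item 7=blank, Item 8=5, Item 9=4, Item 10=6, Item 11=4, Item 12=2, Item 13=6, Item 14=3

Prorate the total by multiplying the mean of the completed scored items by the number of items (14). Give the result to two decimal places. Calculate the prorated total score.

53.85

Reverse-coded (reversed = (1+7) − raw = 8 − raw):
  item 2: 8 − 1 = 7
  item 4: 8 − 1 = 7
  item 5: 8 − 7 = 1
  item 9: 8 − 4 = 4
  item 10: 8 − 6 = 2
  item 11: 8 − 4 = 4
Completed scored items (13 of 14): 4, 7, 4, 7, 1, 1, 5, 4, 2, 4, 2, 6, 3; sum = 50.
Person mean = 50 / 13 ≈ 3.8462
Prorated total = (50 / 13) × 14 = 53.85 (to 2 dp)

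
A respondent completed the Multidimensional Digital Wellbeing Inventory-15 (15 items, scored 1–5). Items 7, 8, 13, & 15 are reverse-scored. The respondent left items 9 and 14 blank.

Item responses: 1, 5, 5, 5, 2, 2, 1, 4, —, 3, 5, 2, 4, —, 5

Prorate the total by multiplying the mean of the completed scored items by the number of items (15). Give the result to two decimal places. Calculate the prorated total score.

46.15

Reverse-coded (reversed = (1+5) − raw = 6 − raw):
  item 7: 6 − 1 = 5
  item 8: 6 − 4 = 2
  item 13: 6 − 4 = 2
  item 15: 6 − 5 = 1
Completed scored items (13 of 15): 1, 5, 5, 5, 2, 2, 5, 2, 3, 5, 2, 2, 1; sum = 40.
Person mean = 40 / 13 ≈ 3.0769
Prorated total = (40 / 13) × 15 = 46.15 (to 2 dp)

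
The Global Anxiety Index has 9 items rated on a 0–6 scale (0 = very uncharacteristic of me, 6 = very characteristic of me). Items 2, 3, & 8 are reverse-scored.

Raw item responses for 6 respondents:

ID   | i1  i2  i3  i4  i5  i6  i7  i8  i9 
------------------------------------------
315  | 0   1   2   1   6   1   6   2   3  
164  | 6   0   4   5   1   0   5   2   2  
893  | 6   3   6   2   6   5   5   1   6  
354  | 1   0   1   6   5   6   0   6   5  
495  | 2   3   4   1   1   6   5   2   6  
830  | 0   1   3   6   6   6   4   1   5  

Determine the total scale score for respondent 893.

38

Respondent 893 raw: 6, 3, 6, 2, 6, 5, 5, 1, 6.
Reverse-coded (reversed = (0+6) − raw = 6 − raw):
  item 1: 6
  item 2: 6 − 3 = 3
  item 3: 6 − 6 = 0
  item 4: 2
  item 5: 6
  item 6: 5
  item 7: 5
  item 8: 6 − 1 = 5
  item 9: 6
Sum = 6 + 3 + 0 + 2 + 6 + 5 + 5 + 5 + 6 = 38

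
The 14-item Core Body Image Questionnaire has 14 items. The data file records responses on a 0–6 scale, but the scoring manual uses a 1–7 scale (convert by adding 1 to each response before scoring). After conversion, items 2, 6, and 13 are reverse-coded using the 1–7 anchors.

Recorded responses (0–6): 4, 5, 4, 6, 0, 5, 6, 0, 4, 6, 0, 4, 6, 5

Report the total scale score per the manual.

55

Convert to 1–7: 5, 6, 5, 7, 1, 6, 7, 1, 5, 7, 1, 5, 7, 6
Reverse-coded (reversed = (1+7) − raw = 8 − raw):
  item 2: 8 − 6 = 2
  item 6: 8 − 6 = 2
  item 13: 8 − 7 = 1
Scored: 5, 2, 5, 7, 1, 2, 7, 1, 5, 7, 1, 5, 1, 6
Total = 55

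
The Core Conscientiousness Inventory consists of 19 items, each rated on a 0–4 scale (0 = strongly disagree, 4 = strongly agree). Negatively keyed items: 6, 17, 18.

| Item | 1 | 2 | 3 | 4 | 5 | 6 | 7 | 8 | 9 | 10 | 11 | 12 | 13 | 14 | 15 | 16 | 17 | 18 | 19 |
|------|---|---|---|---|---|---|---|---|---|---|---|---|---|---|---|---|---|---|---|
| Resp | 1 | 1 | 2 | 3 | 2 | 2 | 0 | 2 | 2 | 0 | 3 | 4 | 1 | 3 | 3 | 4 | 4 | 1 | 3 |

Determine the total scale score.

39

Reversing items 6, 17, & 18 with 4 − raw:
Total = 1 + 1 + 2 + 3 + 2 + (4−2) + 0 + 2 + 2 + 0 + 3 + 4 + 1 + 3 + 3 + 4 + (4−4) + (4−1) + 3
      = 1 + 1 + 2 + 3 + 2 + 2 + 0 + 2 + 2 + 0 + 3 + 4 + 1 + 3 + 3 + 4 + 0 + 3 + 3 = 39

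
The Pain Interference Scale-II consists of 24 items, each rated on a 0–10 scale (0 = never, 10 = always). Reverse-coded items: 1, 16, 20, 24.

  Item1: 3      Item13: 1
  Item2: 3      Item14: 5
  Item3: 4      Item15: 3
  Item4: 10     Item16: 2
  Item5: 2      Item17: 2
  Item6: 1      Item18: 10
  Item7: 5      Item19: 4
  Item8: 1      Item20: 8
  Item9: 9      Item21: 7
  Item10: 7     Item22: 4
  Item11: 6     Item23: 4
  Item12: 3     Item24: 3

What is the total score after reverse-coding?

115

Apply reverse scoring (reverse-coded value = 10 − response):
  item 1: 10 − 3 = 7
  item 16: 10 − 2 = 8
  item 20: 10 − 8 = 2
  item 24: 10 − 3 = 7
After reverse-coding: 7, 3, 4, 10, 2, 1, 5, 1, 9, 7, 6, 3, 1, 5, 3, 8, 2, 10, 4, 2, 7, 4, 4, 7
Total = 7 + 3 + 4 + 10 + 2 + 1 + 5 + 1 + 9 + 7 + 6 + 3 + 1 + 5 + 3 + 8 + 2 + 10 + 4 + 2 + 7 + 4 + 4 + 7 = 115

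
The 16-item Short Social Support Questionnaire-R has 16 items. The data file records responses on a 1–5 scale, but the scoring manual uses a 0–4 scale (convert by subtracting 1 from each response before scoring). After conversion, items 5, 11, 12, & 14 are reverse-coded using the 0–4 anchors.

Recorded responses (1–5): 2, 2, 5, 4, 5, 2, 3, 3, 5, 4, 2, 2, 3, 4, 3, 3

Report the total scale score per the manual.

34

Convert to 0–4: 1, 1, 4, 3, 4, 1, 2, 2, 4, 3, 1, 1, 2, 3, 2, 2
Reverse-coded (on a 0–4 scale, reversed = 4 − raw):
  item 5: 4 − 4 = 0
  item 11: 4 − 1 = 3
  item 12: 4 − 1 = 3
  item 14: 4 − 3 = 1
Scored: 1, 1, 4, 3, 0, 1, 2, 2, 4, 3, 3, 3, 2, 1, 2, 2
Total = 34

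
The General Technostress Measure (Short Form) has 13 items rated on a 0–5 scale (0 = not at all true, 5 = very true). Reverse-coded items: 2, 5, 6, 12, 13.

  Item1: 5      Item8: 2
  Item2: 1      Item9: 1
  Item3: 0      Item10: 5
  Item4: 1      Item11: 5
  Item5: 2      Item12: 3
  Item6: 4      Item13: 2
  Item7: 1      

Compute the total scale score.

Reversing items 2, 5, 6, 12, and 13 with 5 − raw:
Total = 5 + (5−1) + 0 + 1 + (5−2) + (5−4) + 1 + 2 + 1 + 5 + 5 + (5−3) + (5−2)
      = 5 + 4 + 0 + 1 + 3 + 1 + 1 + 2 + 1 + 5 + 5 + 2 + 3 = 33

33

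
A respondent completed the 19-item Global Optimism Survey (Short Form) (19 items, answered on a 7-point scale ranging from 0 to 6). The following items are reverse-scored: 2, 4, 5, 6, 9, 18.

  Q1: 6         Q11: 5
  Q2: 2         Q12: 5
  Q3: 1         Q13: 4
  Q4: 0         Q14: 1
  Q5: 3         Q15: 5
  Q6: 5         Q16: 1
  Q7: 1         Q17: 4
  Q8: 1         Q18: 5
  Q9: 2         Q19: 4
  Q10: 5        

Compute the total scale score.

62

Reverse-coded items (reverse-coded value = 6 − response):
  item 2: 6 − 2 = 4
  item 4: 6 − 0 = 6
  item 5: 6 − 3 = 3
  item 6: 6 − 5 = 1
  item 9: 6 − 2 = 4
  item 18: 6 − 5 = 1
After reverse-coding: 6, 4, 1, 6, 3, 1, 1, 1, 4, 5, 5, 5, 4, 1, 5, 1, 4, 1, 4
Total = 6 + 4 + 1 + 6 + 3 + 1 + 1 + 1 + 4 + 5 + 5 + 5 + 4 + 1 + 5 + 1 + 4 + 1 + 4 = 62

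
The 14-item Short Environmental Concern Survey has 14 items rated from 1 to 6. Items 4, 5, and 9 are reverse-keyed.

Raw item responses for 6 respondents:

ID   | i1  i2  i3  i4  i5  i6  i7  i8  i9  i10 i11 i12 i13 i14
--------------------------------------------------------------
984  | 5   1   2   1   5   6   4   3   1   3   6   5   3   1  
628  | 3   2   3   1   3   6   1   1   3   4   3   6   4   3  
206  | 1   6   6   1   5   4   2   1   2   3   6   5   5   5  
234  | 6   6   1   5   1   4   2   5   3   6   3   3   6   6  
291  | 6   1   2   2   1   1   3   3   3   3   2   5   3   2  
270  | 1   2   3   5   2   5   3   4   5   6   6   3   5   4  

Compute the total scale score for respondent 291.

Respondent 291 raw: 6, 1, 2, 2, 1, 1, 3, 3, 3, 3, 2, 5, 3, 2.
Reverse-coded (on a 1–6 scale, reversed = 7 − raw):
  item 1: 6
  item 2: 1
  item 3: 2
  item 4: 7 − 2 = 5
  item 5: 7 − 1 = 6
  item 6: 1
  item 7: 3
  item 8: 3
  item 9: 7 − 3 = 4
  item 10: 3
  item 11: 2
  item 12: 5
  item 13: 3
  item 14: 2
Sum = 6 + 1 + 2 + 5 + 6 + 1 + 3 + 3 + 4 + 3 + 2 + 5 + 3 + 2 = 46

46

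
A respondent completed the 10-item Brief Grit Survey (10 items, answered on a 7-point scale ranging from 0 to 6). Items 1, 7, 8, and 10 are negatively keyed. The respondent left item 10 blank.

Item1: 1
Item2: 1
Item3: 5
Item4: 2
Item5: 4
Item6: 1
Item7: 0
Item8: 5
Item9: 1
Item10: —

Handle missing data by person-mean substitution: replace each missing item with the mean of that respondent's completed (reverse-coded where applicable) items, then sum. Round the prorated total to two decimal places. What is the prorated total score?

28.89

Reverse-coded (reverse-coded value = 6 − response):
  item 1: 6 − 1 = 5
  item 7: 6 − 0 = 6
  item 8: 6 − 5 = 1
Completed scored items (9 of 10): 5, 1, 5, 2, 4, 1, 6, 1, 1; sum = 26.
Person mean = 26 / 9 ≈ 2.8889
Prorated total = (26 / 9) × 10 = 28.89 (to 2 dp)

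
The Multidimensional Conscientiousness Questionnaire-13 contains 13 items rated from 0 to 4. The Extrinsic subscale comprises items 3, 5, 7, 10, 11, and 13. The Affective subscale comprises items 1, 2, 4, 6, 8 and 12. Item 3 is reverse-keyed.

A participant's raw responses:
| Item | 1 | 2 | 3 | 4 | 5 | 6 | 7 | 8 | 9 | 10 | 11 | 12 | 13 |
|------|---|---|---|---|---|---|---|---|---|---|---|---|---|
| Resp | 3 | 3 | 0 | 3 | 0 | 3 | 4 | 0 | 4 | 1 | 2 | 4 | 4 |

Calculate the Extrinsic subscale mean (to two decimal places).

2.50

Extrinsic items: 3, 5, 7, 10, 11, 13.
Of these, item 3 is reverse-keyed; on a 0–4 scale, reversed = 4 − raw.
  item 3: 4 − 0 = 4
  item 5: 0
  item 7: 4
  item 10: 1
  item 11: 2
  item 13: 4
Sum = 4 + 0 + 4 + 1 + 2 + 4 = 15
Mean = 15 / 6 = 2.50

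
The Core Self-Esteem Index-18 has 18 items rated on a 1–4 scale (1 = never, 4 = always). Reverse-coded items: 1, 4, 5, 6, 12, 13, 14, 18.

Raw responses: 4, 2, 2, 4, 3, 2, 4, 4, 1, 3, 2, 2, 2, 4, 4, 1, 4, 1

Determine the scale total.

45

Reversing items 1, 4, 5, 6, 12, 13, 14, & 18 with 5 − raw:
Total = (5−4) + 2 + 2 + (5−4) + (5−3) + (5−2) + 4 + 4 + 1 + 3 + 2 + (5−2) + (5−2) + (5−4) + 4 + 1 + 4 + (5−1)
      = 1 + 2 + 2 + 1 + 2 + 3 + 4 + 4 + 1 + 3 + 2 + 3 + 3 + 1 + 4 + 1 + 4 + 4 = 45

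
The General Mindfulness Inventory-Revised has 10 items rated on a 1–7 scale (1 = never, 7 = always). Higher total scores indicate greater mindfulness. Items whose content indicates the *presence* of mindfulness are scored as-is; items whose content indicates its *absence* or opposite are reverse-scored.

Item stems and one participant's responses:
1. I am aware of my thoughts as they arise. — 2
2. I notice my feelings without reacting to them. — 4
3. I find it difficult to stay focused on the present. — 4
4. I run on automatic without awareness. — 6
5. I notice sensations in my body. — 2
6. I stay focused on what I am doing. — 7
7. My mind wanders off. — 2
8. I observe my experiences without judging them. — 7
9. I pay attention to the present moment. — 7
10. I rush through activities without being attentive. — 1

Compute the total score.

Items 3, 4, 7, 10 describe the absence/opposite of mindfulness → reverse-score.
reverse-coded value = 8 − response.
  item 1: 2
  item 2: 4
  item 3: 8 − 4 = 4
  item 4: 8 − 6 = 2
  item 5: 2
  item 6: 7
  item 7: 8 − 2 = 6
  item 8: 7
  item 9: 7
  item 10: 8 − 1 = 7
Total = 2 + 4 + 4 + 2 + 2 + 7 + 6 + 7 + 7 + 7 = 48

48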